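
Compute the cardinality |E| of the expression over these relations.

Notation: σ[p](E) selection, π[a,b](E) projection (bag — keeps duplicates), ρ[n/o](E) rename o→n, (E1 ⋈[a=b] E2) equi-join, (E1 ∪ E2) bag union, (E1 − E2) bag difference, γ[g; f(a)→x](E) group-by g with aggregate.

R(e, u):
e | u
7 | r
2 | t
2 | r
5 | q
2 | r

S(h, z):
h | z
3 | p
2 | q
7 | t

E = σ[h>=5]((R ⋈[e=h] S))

Row counts bottom-up:
  R → 5
  S → 3
  (R ⋈[e=h] S) → 4
  σ[h>=5]((R ⋈[e=h] S)) → 1

|E| = 1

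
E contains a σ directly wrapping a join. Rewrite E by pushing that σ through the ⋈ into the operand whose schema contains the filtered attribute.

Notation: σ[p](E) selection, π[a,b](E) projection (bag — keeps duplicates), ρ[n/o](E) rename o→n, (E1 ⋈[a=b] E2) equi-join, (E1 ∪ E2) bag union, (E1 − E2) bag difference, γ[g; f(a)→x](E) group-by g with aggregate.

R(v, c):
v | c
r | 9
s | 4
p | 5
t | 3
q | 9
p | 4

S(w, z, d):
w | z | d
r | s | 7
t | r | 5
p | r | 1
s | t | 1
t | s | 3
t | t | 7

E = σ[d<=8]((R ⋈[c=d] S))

σ filters on d, owned by the right side.
E' = (R ⋈[c=d] σ[d<=8](S))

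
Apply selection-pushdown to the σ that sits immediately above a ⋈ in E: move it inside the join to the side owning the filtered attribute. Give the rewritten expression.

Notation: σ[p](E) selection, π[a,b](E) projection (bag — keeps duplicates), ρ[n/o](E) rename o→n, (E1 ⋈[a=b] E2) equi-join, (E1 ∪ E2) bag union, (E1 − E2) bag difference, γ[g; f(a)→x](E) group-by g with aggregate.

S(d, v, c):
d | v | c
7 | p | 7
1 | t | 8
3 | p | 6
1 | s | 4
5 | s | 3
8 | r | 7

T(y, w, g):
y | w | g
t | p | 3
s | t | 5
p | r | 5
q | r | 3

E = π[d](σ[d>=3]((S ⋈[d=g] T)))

σ filters on d, owned by the left side.
E' = π[d]((σ[d>=3](S) ⋈[d=g] T))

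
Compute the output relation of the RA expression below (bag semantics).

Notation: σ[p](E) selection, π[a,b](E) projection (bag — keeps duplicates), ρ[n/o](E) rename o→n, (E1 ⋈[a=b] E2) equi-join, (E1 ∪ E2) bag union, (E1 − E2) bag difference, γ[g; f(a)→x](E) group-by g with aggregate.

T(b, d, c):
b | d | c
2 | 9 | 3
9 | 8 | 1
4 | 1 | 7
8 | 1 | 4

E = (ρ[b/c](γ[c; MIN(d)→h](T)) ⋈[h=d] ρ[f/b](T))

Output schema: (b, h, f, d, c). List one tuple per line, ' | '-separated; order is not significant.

Subexpression sizes:
  T → 4
  γ[c; MIN(d)→h](T) → 4
  ρ[b/c](γ[c; MIN(d)→h](T)) → 4
  T → 4
  ρ[f/b](T) → 4
  (ρ[b/c](γ[c; MIN(d)→h](T)) ⋈[h=d] ρ[f/b](T)) → 6

== RESULT ==
b | h | f | d | c
1 | 8 | 9 | 8 | 1
3 | 9 | 2 | 9 | 3
4 | 1 | 4 | 1 | 7
4 | 1 | 8 | 1 | 4
7 | 1 | 4 | 1 | 7
7 | 1 | 8 | 1 | 4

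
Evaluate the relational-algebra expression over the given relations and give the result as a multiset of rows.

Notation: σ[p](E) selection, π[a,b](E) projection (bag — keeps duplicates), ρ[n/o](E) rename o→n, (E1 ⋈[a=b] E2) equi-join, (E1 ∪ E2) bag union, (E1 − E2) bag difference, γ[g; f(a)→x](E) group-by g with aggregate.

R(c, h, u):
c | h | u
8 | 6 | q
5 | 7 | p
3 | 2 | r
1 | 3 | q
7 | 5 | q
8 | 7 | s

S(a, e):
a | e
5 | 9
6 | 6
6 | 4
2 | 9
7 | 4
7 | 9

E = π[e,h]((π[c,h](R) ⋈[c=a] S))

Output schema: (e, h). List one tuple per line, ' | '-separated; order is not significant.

Per-node cardinality:
  R → 6
  π[c,h](R) → 6
  S → 6
  (π[c,h](R) ⋈[c=a] S) → 3
  π[e,h]((π[c,h](R) ⋈[c=a] S)) → 3

== RESULT ==
e | h
4 | 5
9 | 5
9 | 7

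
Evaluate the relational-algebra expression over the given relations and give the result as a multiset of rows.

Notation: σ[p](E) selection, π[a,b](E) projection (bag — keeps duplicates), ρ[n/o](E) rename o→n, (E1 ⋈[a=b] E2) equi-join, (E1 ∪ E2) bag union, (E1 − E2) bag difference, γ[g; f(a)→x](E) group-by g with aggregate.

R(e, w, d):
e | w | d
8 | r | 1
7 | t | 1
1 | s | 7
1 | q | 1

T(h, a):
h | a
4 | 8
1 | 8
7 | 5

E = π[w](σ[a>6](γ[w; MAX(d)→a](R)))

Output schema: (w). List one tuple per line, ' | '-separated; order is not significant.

Subexpression sizes:
  R → 4
  γ[w; MAX(d)→a](R) → 4
  σ[a>6](γ[w; MAX(d)→a](R)) → 1
  π[w](σ[a>6](γ[w; MAX(d)→a](R))) → 1

== RESULT ==
w
s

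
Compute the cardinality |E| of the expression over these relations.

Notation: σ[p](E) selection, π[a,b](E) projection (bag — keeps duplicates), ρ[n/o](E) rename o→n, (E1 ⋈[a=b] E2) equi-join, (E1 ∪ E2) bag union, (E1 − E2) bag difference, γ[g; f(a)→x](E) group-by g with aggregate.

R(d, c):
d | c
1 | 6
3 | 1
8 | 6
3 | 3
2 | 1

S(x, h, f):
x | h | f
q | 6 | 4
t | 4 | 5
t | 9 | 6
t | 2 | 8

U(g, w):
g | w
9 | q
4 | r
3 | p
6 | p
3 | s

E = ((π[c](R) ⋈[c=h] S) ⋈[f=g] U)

Stepwise |·|:
  R → 5
  π[c](R) → 5
  S → 4
  (π[c](R) ⋈[c=h] S) → 2
  U → 5
  ((π[c](R) ⋈[c=h] S) ⋈[f=g] U) → 2

|E| = 2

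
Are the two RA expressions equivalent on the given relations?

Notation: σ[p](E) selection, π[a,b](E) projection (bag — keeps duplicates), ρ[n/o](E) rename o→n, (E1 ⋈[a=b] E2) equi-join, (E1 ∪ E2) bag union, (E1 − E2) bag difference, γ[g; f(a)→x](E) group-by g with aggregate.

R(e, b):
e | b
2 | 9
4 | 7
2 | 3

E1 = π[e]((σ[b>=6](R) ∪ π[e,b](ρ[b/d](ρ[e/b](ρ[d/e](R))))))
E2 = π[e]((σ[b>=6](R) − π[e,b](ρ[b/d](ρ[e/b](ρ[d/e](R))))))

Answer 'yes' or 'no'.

E1 subexpression sizes:
  R → 3
  σ[b>=6](R) → 2
  R → 3
  ρ[d/e](R) → 3
  ρ[e/b](ρ[d/e](R)) → 3
  ρ[b/d](ρ[e/b](ρ[d/e](R))) → 3
  π[e,b](ρ[b/d](ρ[e/b](ρ[d/e](R)))) → 3
  (σ[b>=6](R) ∪ π[e,b](ρ[b/d](ρ[e/b](ρ[d/e](R))))) → 5
  π[e]((σ[b>=6](R) ∪ π[e,b](ρ[b/d](ρ[e/b](ρ[d/e](R)))))) → 5
E2 subexpression sizes:
  R → 3
  σ[b>=6](R) → 2
  R → 3
  ρ[d/e](R) → 3
  ρ[e/b](ρ[d/e](R)) → 3
  ρ[b/d](ρ[e/b](ρ[d/e](R))) → 3
  π[e,b](ρ[b/d](ρ[e/b](ρ[d/e](R)))) → 3
  (σ[b>=6](R) − π[e,b](ρ[b/d](ρ[e/b](ρ[d/e](R))))) → 2
  π[e]((σ[b>=6](R) − π[e,b](ρ[b/d](ρ[e/b](ρ[d/e](R)))))) → 2

E1 result:
e
2
3
4
7
9
E2 result:
e
2
4
Witness: (7,) appears 1× in E1 but 0× in E2.

no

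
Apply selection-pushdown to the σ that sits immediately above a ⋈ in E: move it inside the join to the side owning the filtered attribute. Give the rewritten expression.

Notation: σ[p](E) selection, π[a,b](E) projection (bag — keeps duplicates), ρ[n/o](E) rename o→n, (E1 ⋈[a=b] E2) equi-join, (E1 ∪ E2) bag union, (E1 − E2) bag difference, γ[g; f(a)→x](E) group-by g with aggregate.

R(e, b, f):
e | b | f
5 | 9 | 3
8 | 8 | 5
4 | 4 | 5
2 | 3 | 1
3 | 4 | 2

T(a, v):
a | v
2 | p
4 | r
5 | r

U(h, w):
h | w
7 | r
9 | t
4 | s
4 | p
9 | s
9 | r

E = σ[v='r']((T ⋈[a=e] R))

σ filters on v, owned by the left side.
E' = (σ[v='r'](T) ⋈[a=e] R)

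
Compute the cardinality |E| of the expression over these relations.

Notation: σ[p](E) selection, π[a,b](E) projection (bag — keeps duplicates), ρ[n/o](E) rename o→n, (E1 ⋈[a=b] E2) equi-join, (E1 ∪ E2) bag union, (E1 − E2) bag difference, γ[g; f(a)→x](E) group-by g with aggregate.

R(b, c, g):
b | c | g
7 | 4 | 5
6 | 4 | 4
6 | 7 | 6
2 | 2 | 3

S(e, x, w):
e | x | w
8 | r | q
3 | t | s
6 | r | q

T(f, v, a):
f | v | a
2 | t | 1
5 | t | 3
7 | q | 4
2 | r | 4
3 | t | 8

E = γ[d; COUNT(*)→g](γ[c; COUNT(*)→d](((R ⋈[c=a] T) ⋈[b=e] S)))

Row counts bottom-up:
  R → 4
  T → 5
  (R ⋈[c=a] T) → 4
  S → 3
  ((R ⋈[c=a] T) ⋈[b=e] S) → 2
  γ[c; COUNT(*)→d](((R ⋈[c=a] T) ⋈[b=e] S)) → 1
  γ[d; COUNT(*)→g](γ[c; COUNT(*)→d](((R ⋈[c=a] T) ⋈[b=e] S))) → 1

|E| = 1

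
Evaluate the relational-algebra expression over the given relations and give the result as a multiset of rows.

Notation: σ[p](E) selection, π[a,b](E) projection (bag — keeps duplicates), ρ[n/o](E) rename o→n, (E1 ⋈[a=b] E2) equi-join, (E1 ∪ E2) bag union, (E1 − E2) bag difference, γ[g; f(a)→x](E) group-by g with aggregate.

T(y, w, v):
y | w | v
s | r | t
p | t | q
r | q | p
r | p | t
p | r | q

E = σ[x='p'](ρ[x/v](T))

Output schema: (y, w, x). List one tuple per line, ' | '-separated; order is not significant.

Row counts bottom-up:
  T → 5
  ρ[x/v](T) → 5
  σ[x='p'](ρ[x/v](T)) → 1

== RESULT ==
y | w | x
r | q | p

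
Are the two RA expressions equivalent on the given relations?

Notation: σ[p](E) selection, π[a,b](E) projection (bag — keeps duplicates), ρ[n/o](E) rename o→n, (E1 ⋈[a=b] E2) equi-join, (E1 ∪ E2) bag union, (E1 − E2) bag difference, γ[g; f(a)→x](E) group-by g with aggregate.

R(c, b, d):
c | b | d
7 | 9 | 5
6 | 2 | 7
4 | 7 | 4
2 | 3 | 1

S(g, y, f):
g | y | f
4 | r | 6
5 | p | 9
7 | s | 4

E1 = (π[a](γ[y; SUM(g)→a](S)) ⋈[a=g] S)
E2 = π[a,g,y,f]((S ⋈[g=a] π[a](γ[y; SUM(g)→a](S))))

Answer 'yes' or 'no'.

E1 per-node cardinality:
  S → 3
  γ[y; SUM(g)→a](S) → 3
  π[a](γ[y; SUM(g)→a](S)) → 3
  S → 3
  (π[a](γ[y; SUM(g)→a](S)) ⋈[a=g] S) → 3
E2 per-node cardinality:
  S → 3
  S → 3
  γ[y; SUM(g)→a](S) → 3
  π[a](γ[y; SUM(g)→a](S)) → 3
  (S ⋈[g=a] π[a](γ[y; SUM(g)→a](S))) → 3
  π[a,g,y,f]((S ⋈[g=a] π[a](γ[y; SUM(g)→a](S)))) → 3

E1 and E2 produce the same multiset:
a | g | y | f
4 | 4 | r | 6
5 | 5 | p | 9
7 | 7 | s | 4

yes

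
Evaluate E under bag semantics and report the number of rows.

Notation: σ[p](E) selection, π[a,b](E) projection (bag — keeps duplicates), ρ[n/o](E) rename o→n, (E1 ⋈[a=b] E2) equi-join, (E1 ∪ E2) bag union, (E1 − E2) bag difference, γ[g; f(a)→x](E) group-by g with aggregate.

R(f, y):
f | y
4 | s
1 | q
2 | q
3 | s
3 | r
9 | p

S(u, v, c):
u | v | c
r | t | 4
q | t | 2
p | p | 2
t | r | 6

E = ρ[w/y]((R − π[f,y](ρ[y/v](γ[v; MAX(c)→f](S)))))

Subexpression sizes:
  R → 6
  S → 4
  γ[v; MAX(c)→f](S) → 3
  ρ[y/v](γ[v; MAX(c)→f](S)) → 3
  π[f,y](ρ[y/v](γ[v; MAX(c)→f](S))) → 3
  (R − π[f,y](ρ[y/v](γ[v; MAX(c)→f](S)))) → 6
  ρ[w/y]((R − π[f,y](ρ[y/v](γ[v; MAX(c)→f](S))))) → 6

|E| = 6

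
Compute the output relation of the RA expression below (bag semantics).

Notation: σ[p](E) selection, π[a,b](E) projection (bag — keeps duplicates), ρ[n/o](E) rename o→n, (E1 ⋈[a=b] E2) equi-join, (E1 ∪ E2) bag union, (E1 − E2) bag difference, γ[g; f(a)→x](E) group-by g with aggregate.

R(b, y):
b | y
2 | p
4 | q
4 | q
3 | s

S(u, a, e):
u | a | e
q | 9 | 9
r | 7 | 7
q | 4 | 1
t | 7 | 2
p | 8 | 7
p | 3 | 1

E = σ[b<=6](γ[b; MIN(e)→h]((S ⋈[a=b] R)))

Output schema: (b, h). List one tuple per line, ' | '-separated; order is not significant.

Subexpression sizes:
  S → 6
  R → 4
  (S ⋈[a=b] R) → 3
  γ[b; MIN(e)→h]((S ⋈[a=b] R)) → 2
  σ[b<=6](γ[b; MIN(e)→h]((S ⋈[a=b] R))) → 2

== RESULT ==
b | h
3 | 1
4 | 1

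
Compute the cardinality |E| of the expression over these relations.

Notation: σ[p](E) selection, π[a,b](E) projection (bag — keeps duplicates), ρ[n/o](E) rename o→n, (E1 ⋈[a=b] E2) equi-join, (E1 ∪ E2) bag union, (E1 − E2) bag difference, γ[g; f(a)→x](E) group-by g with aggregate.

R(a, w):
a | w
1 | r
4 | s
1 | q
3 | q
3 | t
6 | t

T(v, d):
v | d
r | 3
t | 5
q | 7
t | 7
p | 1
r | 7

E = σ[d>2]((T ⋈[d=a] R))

Subexpression sizes:
  T → 6
  R → 6
  (T ⋈[d=a] R) → 4
  σ[d>2]((T ⋈[d=a] R)) → 2

|E| = 2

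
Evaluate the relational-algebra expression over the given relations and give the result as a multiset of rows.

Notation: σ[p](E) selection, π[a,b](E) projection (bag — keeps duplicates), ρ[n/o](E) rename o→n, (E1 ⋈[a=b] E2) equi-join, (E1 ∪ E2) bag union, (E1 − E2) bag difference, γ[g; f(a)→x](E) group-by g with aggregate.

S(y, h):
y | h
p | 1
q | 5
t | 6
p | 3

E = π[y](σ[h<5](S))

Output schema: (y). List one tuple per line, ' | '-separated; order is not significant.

Stepwise |·|:
  S → 4
  σ[h<5](S) → 2
  π[y](σ[h<5](S)) → 2

== RESULT ==
y
p
p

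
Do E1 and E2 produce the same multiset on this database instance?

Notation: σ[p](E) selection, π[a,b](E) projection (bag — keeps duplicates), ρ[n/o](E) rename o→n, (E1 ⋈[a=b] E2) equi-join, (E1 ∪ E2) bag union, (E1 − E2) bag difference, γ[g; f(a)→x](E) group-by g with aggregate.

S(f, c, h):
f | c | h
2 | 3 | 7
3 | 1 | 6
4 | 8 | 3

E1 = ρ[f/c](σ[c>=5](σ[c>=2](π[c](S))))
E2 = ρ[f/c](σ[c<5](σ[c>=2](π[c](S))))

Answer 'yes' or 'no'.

E1 per-node cardinality:
  S → 3
  π[c](S) → 3
  σ[c>=2](π[c](S)) → 2
  σ[c>=5](σ[c>=2](π[c](S))) → 1
  ρ[f/c](σ[c>=5](σ[c>=2](π[c](S)))) → 1
E2 per-node cardinality:
  S → 3
  π[c](S) → 3
  σ[c>=2](π[c](S)) → 2
  σ[c<5](σ[c>=2](π[c](S))) → 1
  ρ[f/c](σ[c<5](σ[c>=2](π[c](S)))) → 1

E1 result:
f
8
E2 result:
f
3
Witness: (8,) appears 1× in E1 but 0× in E2.

no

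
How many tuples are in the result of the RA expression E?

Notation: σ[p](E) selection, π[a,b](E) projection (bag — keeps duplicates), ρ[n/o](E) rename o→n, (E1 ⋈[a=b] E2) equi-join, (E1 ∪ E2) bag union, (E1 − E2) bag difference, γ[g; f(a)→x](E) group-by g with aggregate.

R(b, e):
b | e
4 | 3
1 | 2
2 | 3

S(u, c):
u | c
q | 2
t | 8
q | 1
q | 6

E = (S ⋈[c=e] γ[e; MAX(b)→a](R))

Stepwise |·|:
  S → 4
  R → 3
  γ[e; MAX(b)→a](R) → 2
  (S ⋈[c=e] γ[e; MAX(b)→a](R)) → 1

|E| = 1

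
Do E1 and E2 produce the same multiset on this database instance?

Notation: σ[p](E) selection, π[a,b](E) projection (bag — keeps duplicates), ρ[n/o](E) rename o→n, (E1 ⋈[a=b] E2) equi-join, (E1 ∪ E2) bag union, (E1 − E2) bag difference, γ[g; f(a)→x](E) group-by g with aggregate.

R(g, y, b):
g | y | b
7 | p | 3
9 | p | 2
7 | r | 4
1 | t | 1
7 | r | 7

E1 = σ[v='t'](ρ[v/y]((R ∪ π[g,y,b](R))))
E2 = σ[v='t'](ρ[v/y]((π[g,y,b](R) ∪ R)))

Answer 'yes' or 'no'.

E1 stepwise |·|:
  R → 5
  R → 5
  π[g,y,b](R) → 5
  (R ∪ π[g,y,b](R)) → 10
  ρ[v/y]((R ∪ π[g,y,b](R))) → 10
  σ[v='t'](ρ[v/y]((R ∪ π[g,y,b](R)))) → 2
E2 stepwise |·|:
  R → 5
  π[g,y,b](R) → 5
  R → 5
  (π[g,y,b](R) ∪ R) → 10
  ρ[v/y]((π[g,y,b](R) ∪ R)) → 10
  σ[v='t'](ρ[v/y]((π[g,y,b](R) ∪ R))) → 2

E1 and E2 produce the same multiset:
g | v | b
1 | t | 1
1 | t | 1

yes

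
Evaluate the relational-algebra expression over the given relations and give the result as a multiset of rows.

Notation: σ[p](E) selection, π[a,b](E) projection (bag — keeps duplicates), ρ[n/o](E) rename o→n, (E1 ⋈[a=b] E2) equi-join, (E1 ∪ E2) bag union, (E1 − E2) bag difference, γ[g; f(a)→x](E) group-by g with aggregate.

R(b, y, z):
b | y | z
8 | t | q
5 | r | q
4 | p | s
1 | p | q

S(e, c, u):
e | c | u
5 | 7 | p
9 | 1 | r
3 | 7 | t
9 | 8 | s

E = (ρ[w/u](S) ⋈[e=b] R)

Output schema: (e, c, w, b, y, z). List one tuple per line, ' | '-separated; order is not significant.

Stepwise |·|:
  S → 4
  ρ[w/u](S) → 4
  R → 4
  (ρ[w/u](S) ⋈[e=b] R) → 1

== RESULT ==
e | c | w | b | y | z
5 | 7 | p | 5 | r | q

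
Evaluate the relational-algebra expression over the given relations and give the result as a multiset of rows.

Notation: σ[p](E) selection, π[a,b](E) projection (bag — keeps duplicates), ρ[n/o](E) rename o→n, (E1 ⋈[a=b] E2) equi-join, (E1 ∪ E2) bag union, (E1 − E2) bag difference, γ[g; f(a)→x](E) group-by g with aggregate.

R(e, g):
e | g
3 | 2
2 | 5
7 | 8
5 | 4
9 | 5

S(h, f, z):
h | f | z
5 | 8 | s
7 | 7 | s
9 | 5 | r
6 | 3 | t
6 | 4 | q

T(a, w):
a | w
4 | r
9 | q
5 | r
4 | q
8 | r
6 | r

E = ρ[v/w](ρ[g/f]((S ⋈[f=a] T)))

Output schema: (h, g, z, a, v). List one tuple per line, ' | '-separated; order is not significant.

Per-node cardinality:
  S → 5
  T → 6
  (S ⋈[f=a] T) → 4
  ρ[g/f]((S ⋈[f=a] T)) → 4
  ρ[v/w](ρ[g/f]((S ⋈[f=a] T))) → 4

== RESULT ==
h | g | z | a | v
5 | 8 | s | 8 | r
6 | 4 | q | 4 | q
6 | 4 | q | 4 | r
9 | 5 | r | 5 | r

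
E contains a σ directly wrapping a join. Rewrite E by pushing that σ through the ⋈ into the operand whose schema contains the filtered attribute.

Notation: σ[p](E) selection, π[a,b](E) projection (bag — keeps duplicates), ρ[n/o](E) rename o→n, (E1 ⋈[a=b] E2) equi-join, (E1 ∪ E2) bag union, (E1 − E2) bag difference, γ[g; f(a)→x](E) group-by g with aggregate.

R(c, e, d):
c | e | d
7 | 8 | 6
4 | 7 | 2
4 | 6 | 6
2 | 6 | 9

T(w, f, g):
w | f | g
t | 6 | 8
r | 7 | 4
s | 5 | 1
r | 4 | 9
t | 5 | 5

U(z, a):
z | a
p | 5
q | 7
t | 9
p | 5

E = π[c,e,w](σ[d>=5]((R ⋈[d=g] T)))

σ filters on d, owned by the left side.
E' = π[c,e,w]((σ[d>=5](R) ⋈[d=g] T))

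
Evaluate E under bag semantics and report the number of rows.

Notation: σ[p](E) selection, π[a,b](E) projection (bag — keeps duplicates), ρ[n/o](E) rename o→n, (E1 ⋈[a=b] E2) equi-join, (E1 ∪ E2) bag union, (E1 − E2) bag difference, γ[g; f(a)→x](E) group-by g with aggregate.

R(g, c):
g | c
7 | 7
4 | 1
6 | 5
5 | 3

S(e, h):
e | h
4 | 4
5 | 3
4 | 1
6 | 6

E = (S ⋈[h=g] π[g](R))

Stepwise |·|:
  S → 4
  R → 4
  π[g](R) → 4
  (S ⋈[h=g] π[g](R)) → 2

|E| = 2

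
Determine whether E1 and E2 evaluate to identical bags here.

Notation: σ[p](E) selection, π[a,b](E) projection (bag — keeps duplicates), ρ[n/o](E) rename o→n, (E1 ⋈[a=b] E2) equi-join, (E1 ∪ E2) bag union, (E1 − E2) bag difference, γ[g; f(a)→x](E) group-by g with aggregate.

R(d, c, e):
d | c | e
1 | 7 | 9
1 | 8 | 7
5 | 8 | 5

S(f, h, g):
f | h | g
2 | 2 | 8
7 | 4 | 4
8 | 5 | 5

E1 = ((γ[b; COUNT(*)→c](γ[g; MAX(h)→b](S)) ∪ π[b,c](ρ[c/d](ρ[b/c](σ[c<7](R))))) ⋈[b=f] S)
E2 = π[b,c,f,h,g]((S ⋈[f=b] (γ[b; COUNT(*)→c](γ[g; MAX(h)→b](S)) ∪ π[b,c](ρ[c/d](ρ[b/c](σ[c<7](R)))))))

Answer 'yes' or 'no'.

E1 row counts bottom-up:
  S → 3
  γ[g; MAX(h)→b](S) → 3
  γ[b; COUNT(*)→c](γ[g; MAX(h)→b](S)) → 3
  R → 3
  σ[c<7](R) → 0
  ρ[b/c](σ[c<7](R)) → 0
  ρ[c/d](ρ[b/c](σ[c<7](R))) → 0
  π[b,c](ρ[c/d](ρ[b/c](σ[c<7](R)))) → 0
  (γ[b; COUNT(*)→c](γ[g; MAX(h)→b](S)) ∪ π[b,c](ρ[c/d](ρ[b/c](σ[c<7](R))))) → 3
  S → 3
  ((γ[b; COUNT(*)→c](γ[g; MAX(h)→b](S)) ∪ π[b,c](ρ[c/d](ρ[b/c](σ[c<7](R))))) ⋈[b=f] S) → 1
E2 row counts bottom-up:
  S → 3
  S → 3
  γ[g; MAX(h)→b](S) → 3
  γ[b; COUNT(*)→c](γ[g; MAX(h)→b](S)) → 3
  R → 3
  σ[c<7](R) → 0
  ρ[b/c](σ[c<7](R)) → 0
  ρ[c/d](ρ[b/c](σ[c<7](R))) → 0
  π[b,c](ρ[c/d](ρ[b/c](σ[c<7](R)))) → 0
  (γ[b; COUNT(*)→c](γ[g; MAX(h)→b](S)) ∪ π[b,c](ρ[c/d](ρ[b/c](σ[c<7](R))))) → 3
  (S ⋈[f=b] (γ[b; COUNT(*)→c](γ[g; MAX(h)→b](S)) ∪ π[b,c](ρ[c/d](ρ[b/c](σ[c<7](R)))))) → 1
  π[b,c,f,h,g]((S ⋈[f=b] (γ[b; COUNT(*)→c](γ[g; MAX(h)→b](S)) ∪ π[b,c](ρ[c/d](ρ[b/c](σ[c<7](R))))))) → 1

E1 and E2 produce the same multiset:
b | c | f | h | g
2 | 1 | 2 | 2 | 8

yes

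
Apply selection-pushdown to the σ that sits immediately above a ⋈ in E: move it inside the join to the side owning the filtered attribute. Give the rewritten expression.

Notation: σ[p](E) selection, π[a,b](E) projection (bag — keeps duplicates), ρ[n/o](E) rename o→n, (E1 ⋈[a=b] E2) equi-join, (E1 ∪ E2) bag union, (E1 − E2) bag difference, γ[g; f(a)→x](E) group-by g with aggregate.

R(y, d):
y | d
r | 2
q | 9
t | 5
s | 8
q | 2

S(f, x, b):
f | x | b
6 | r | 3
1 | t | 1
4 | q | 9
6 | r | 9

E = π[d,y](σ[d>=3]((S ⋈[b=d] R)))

σ filters on d, owned by the right side.
E' = π[d,y]((S ⋈[b=d] σ[d>=3](R)))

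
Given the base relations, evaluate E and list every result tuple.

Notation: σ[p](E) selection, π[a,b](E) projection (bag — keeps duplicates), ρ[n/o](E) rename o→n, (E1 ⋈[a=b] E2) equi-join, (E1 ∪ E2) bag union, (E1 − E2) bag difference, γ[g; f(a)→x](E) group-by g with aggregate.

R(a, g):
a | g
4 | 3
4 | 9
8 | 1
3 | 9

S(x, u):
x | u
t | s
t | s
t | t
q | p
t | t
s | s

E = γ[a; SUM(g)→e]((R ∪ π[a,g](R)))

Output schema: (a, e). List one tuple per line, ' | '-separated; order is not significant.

Subexpression sizes:
  R → 4
  R → 4
  π[a,g](R) → 4
  (R ∪ π[a,g](R)) → 8
  γ[a; SUM(g)→e]((R ∪ π[a,g](R))) → 3

== RESULT ==
a | e
3 | 18
4 | 24
8 | 2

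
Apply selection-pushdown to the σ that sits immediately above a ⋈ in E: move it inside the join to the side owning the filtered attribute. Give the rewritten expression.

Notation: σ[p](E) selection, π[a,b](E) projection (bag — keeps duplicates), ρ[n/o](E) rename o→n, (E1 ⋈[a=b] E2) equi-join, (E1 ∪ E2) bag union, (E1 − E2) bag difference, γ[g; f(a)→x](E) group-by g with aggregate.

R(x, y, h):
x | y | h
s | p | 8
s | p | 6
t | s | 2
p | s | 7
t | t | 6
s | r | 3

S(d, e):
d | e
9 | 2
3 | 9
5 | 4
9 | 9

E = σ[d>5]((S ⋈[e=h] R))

σ filters on d, owned by the left side.
E' = (σ[d>5](S) ⋈[e=h] R)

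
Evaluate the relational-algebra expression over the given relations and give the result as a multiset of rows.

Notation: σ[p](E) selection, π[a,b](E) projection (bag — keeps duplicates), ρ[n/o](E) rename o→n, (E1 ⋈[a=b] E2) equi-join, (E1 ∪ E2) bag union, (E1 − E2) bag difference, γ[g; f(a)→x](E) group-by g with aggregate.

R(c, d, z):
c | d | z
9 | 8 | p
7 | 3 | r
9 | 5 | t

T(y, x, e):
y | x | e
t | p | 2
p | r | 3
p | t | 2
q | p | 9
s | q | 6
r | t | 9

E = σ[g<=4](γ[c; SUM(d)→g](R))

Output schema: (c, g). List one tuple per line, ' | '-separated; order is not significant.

Subexpression sizes:
  R → 3
  γ[c; SUM(d)→g](R) → 2
  σ[g<=4](γ[c; SUM(d)→g](R)) → 1

== RESULT ==
c | g
7 | 3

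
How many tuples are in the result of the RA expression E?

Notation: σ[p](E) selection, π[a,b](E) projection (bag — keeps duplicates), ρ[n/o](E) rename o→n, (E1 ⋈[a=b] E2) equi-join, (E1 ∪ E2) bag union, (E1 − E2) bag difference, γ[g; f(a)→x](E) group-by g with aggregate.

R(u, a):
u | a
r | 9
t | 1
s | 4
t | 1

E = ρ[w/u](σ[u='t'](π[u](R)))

Subexpression sizes:
  R → 4
  π[u](R) → 4
  σ[u='t'](π[u](R)) → 2
  ρ[w/u](σ[u='t'](π[u](R))) → 2

|E| = 2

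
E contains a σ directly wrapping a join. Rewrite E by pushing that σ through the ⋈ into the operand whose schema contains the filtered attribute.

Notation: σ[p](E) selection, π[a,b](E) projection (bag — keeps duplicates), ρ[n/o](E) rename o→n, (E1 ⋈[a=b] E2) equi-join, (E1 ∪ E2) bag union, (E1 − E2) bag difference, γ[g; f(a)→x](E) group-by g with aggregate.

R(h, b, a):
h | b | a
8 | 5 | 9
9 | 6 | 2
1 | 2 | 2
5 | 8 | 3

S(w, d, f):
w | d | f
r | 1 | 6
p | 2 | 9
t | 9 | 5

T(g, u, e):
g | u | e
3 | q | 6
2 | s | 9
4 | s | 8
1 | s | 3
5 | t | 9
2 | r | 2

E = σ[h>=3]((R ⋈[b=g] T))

σ filters on h, owned by the left side.
E' = (σ[h>=3](R) ⋈[b=g] T)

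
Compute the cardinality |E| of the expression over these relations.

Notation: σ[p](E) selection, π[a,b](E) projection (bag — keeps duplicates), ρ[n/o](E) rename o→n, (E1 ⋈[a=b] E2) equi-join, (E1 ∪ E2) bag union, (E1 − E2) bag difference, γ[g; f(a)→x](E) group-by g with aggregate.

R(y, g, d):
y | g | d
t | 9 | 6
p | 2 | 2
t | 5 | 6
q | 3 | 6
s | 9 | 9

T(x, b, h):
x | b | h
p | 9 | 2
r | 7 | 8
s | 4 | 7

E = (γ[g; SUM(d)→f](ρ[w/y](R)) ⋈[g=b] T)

Per-node cardinality:
  R → 5
  ρ[w/y](R) → 5
  γ[g; SUM(d)→f](ρ[w/y](R)) → 4
  T → 3
  (γ[g; SUM(d)→f](ρ[w/y](R)) ⋈[g=b] T) → 1

|E| = 1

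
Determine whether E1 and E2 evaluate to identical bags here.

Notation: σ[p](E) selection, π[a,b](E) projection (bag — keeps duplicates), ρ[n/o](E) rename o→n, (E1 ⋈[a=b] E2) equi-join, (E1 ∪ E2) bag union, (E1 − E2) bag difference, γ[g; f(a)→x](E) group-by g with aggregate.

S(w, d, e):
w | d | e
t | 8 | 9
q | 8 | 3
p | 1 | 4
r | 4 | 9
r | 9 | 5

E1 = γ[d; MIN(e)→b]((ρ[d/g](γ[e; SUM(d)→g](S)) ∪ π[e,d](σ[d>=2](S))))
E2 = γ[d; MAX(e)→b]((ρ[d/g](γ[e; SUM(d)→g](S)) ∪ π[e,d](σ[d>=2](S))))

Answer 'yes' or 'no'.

E1 subexpression sizes:
  S → 5
  γ[e; SUM(d)→g](S) → 4
  ρ[d/g](γ[e; SUM(d)→g](S)) → 4
  S → 5
  σ[d>=2](S) → 4
  π[e,d](σ[d>=2](S)) → 4
  (ρ[d/g](γ[e; SUM(d)→g](S)) ∪ π[e,d](σ[d>=2](S))) → 8
  γ[d; MIN(e)→b]((ρ[d/g](γ[e; SUM(d)→g](S)) ∪ π[e,d](σ[d>=2](S)))) → 5
E2 subexpression sizes:
  S → 5
  γ[e; SUM(d)→g](S) → 4
  ρ[d/g](γ[e; SUM(d)→g](S)) → 4
  S → 5
  σ[d>=2](S) → 4
  π[e,d](σ[d>=2](S)) → 4
  (ρ[d/g](γ[e; SUM(d)→g](S)) ∪ π[e,d](σ[d>=2](S))) → 8
  γ[d; MAX(e)→b]((ρ[d/g](γ[e; SUM(d)→g](S)) ∪ π[e,d](σ[d>=2](S)))) → 5

E1 result:
d | b
1 | 4
4 | 9
8 | 3
9 | 5
12 | 9
E2 result:
d | b
1 | 4
4 | 9
8 | 9
9 | 5
12 | 9
Witness: (8, 3) appears 1× in E1 but 0× in E2.

no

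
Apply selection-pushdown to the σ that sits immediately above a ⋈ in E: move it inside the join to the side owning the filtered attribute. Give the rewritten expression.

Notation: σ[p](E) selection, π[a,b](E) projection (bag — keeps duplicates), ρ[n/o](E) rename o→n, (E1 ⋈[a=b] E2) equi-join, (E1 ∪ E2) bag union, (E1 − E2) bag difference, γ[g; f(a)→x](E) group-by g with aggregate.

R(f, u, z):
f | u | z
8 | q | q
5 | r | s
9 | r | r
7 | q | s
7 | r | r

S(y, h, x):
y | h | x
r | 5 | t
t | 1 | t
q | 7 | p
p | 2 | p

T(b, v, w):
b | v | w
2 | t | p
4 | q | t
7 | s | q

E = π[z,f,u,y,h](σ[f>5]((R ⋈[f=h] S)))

σ filters on f, owned by the left side.
E' = π[z,f,u,y,h]((σ[f>5](R) ⋈[f=h] S))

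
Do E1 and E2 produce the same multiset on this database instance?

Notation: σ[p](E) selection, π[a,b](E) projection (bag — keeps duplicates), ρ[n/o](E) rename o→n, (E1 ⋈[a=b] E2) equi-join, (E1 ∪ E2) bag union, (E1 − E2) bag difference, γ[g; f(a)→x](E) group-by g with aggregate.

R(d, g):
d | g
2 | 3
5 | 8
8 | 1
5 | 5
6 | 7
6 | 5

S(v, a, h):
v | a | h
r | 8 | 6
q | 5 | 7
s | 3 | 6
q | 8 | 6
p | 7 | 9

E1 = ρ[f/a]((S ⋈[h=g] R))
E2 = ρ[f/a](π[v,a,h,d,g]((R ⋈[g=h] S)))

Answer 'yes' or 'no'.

E1 stepwise |·|:
  S → 5
  R → 6
  (S ⋈[h=g] R) → 1
  ρ[f/a]((S ⋈[h=g] R)) → 1
E2 stepwise |·|:
  R → 6
  S → 5
  (R ⋈[g=h] S) → 1
  π[v,a,h,d,g]((R ⋈[g=h] S)) → 1
  ρ[f/a](π[v,a,h,d,g]((R ⋈[g=h] S))) → 1

E1 and E2 produce the same multiset:
v | f | h | d | g
q | 5 | 7 | 6 | 7

yes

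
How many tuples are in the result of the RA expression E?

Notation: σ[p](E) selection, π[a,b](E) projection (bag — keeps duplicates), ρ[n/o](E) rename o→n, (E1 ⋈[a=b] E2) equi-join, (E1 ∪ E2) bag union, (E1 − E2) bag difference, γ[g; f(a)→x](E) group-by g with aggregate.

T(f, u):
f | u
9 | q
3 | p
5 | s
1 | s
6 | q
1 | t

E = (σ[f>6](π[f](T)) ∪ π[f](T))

Per-node cardinality:
  T → 6
  π[f](T) → 6
  σ[f>6](π[f](T)) → 1
  T → 6
  π[f](T) → 6
  (σ[f>6](π[f](T)) ∪ π[f](T)) → 7

|E| = 7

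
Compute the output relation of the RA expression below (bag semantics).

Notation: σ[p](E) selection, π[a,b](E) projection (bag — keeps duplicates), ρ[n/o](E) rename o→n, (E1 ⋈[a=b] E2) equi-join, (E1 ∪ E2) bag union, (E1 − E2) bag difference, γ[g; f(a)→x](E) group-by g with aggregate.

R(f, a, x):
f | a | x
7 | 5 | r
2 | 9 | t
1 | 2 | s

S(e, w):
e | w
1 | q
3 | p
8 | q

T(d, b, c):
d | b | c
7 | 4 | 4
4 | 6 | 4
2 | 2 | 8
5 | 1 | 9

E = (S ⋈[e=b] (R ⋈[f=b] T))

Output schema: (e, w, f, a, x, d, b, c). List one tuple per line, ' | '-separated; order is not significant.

Subexpression sizes:
  S → 3
  R → 3
  T → 4
  (R ⋈[f=b] T) → 2
  (S ⋈[e=b] (R ⋈[f=b] T)) → 1

== RESULT ==
e | w | f | a | x | d | b | c
1 | q | 1 | 2 | s | 5 | 1 | 9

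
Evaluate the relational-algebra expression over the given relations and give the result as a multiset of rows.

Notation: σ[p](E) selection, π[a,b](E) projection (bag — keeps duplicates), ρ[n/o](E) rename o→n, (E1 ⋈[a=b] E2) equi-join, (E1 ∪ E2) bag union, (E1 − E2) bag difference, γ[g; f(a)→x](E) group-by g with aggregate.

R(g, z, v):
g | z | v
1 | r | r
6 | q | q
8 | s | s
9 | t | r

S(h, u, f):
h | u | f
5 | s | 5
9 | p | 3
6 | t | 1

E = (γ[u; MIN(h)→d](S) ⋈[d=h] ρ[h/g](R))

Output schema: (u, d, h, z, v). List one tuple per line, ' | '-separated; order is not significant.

Subexpression sizes:
  S → 3
  γ[u; MIN(h)→d](S) → 3
  R → 4
  ρ[h/g](R) → 4
  (γ[u; MIN(h)→d](S) ⋈[d=h] ρ[h/g](R)) → 2

== RESULT ==
u | d | h | z | v
p | 9 | 9 | t | r
t | 6 | 6 | q | q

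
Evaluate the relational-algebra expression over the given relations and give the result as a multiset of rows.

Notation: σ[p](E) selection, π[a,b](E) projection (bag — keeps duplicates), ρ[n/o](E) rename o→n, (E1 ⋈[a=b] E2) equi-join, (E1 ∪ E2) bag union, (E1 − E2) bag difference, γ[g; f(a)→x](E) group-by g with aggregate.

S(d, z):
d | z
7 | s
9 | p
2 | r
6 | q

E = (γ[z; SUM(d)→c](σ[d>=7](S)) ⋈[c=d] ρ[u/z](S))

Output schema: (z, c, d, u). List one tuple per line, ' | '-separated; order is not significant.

Row counts bottom-up:
  S → 4
  σ[d>=7](S) → 2
  γ[z; SUM(d)→c](σ[d>=7](S)) → 2
  S → 4
  ρ[u/z](S) → 4
  (γ[z; SUM(d)→c](σ[d>=7](S)) ⋈[c=d] ρ[u/z](S)) → 2

== RESULT ==
z | c | d | u
p | 9 | 9 | p
s | 7 | 7 | s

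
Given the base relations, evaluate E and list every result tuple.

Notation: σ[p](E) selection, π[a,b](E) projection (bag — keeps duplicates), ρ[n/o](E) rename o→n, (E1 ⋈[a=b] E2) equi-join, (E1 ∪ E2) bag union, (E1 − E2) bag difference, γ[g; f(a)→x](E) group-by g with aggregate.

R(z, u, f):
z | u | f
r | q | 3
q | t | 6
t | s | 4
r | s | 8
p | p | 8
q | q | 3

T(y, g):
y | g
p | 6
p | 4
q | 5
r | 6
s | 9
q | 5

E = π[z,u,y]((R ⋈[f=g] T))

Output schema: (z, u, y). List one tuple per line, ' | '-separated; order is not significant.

Row counts bottom-up:
  R → 6
  T → 6
  (R ⋈[f=g] T) → 3
  π[z,u,y]((R ⋈[f=g] T)) → 3

== RESULT ==
z | u | y
q | t | p
q | t | r
t | s | p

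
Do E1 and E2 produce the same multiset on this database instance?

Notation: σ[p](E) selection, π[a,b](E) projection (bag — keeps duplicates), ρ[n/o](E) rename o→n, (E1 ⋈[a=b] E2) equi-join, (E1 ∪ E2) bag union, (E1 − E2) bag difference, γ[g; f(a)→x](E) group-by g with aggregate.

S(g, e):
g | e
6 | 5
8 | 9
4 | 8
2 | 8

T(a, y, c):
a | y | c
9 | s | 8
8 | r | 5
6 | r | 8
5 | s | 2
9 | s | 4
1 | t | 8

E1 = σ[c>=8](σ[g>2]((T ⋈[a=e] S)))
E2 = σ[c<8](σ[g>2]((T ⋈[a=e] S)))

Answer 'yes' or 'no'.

E1 per-node cardinality:
  T → 6
  S → 4
  (T ⋈[a=e] S) → 5
  σ[g>2]((T ⋈[a=e] S)) → 4
  σ[c>=8](σ[g>2]((T ⋈[a=e] S))) → 1
E2 per-node cardinality:
  T → 6
  S → 4
  (T ⋈[a=e] S) → 5
  σ[g>2]((T ⋈[a=e] S)) → 4
  σ[c<8](σ[g>2]((T ⋈[a=e] S))) → 3

E1 result:
a | y | c | g | e
9 | s | 8 | 8 | 9
E2 result:
a | y | c | g | e
5 | s | 2 | 6 | 5
8 | r | 5 | 4 | 8
9 | s | 4 | 8 | 9
Witness: (5, 's', 2, 6, 5) appears 0× in E1 but 1× in E2.

no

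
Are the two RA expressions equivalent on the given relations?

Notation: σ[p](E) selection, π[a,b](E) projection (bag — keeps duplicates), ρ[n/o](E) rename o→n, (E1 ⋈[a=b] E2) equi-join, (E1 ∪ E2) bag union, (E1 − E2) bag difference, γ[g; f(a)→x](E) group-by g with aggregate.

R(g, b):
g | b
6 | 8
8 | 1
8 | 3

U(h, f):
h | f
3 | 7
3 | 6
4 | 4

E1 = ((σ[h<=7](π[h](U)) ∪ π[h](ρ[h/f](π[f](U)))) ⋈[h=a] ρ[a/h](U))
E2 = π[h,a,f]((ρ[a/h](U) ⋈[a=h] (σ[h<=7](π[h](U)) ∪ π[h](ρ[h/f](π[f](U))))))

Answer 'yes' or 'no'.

E1 stepwise |·|:
  U → 3
  π[h](U) → 3
  σ[h<=7](π[h](U)) → 3
  U → 3
  π[f](U) → 3
  ρ[h/f](π[f](U)) → 3
  π[h](ρ[h/f](π[f](U))) → 3
  (σ[h<=7](π[h](U)) ∪ π[h](ρ[h/f](π[f](U)))) → 6
  U → 3
  ρ[a/h](U) → 3
  ((σ[h<=7](π[h](U)) ∪ π[h](ρ[h/f](π[f](U)))) ⋈[h=a] ρ[a/h](U)) → 6
E2 stepwise |·|:
  U → 3
  ρ[a/h](U) → 3
  U → 3
  π[h](U) → 3
  σ[h<=7](π[h](U)) → 3
  U → 3
  π[f](U) → 3
  ρ[h/f](π[f](U)) → 3
  π[h](ρ[h/f](π[f](U))) → 3
  (σ[h<=7](π[h](U)) ∪ π[h](ρ[h/f](π[f](U)))) → 6
  (ρ[a/h](U) ⋈[a=h] (σ[h<=7](π[h](U)) ∪ π[h](ρ[h/f](π[f](U))))) → 6
  π[h,a,f]((ρ[a/h](U) ⋈[a=h] (σ[h<=7](π[h](U)) ∪ π[h](ρ[h/f](π[f](U)))))) → 6

E1 and E2 produce the same multiset:
h | a | f
3 | 3 | 6
3 | 3 | 6
3 | 3 | 7
3 | 3 | 7
4 | 4 | 4
4 | 4 | 4

yes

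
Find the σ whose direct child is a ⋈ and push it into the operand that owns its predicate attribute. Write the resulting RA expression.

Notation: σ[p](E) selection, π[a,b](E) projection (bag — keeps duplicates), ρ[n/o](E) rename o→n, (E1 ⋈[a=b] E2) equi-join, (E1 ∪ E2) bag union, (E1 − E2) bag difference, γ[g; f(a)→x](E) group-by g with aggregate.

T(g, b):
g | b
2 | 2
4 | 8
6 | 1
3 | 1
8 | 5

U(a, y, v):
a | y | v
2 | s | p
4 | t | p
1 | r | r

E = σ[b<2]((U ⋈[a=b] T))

σ filters on b, owned by the right side.
E' = (U ⋈[a=b] σ[b<2](T))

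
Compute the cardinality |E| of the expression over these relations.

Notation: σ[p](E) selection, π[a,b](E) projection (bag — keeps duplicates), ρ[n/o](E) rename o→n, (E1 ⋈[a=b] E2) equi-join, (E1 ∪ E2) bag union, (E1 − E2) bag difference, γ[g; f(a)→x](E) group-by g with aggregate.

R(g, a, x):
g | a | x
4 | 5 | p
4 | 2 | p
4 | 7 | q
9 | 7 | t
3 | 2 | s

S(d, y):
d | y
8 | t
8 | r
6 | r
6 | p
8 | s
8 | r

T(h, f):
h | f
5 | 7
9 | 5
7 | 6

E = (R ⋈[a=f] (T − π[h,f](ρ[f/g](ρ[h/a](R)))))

Row counts bottom-up:
  R → 5
  T → 3
  R → 5
  ρ[h/a](R) → 5
  ρ[f/g](ρ[h/a](R)) → 5
  π[h,f](ρ[f/g](ρ[h/a](R))) → 5
  (T − π[h,f](ρ[f/g](ρ[h/a](R)))) → 3
  (R ⋈[a=f] (T − π[h,f](ρ[f/g](ρ[h/a](R))))) → 3

|E| = 3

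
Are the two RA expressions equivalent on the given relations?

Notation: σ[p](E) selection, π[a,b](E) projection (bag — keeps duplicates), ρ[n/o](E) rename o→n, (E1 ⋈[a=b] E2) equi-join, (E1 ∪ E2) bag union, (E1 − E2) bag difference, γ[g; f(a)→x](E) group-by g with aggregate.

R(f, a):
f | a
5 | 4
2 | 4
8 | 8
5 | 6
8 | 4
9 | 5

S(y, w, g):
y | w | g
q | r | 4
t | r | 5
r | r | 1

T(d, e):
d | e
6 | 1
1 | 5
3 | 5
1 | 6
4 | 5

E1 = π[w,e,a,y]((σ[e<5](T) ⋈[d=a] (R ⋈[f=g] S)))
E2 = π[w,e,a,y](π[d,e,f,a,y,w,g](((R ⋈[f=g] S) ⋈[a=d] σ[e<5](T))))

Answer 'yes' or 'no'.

E1 stepwise |·|:
  T → 5
  σ[e<5](T) → 1
  R → 6
  S → 3
  (R ⋈[f=g] S) → 2
  (σ[e<5](T) ⋈[d=a] (R ⋈[f=g] S)) → 1
  π[w,e,a,y]((σ[e<5](T) ⋈[d=a] (R ⋈[f=g] S))) → 1
E2 stepwise |·|:
  R → 6
  S → 3
  (R ⋈[f=g] S) → 2
  T → 5
  σ[e<5](T) → 1
  ((R ⋈[f=g] S) ⋈[a=d] σ[e<5](T)) → 1
  π[d,e,f,a,y,w,g](((R ⋈[f=g] S) ⋈[a=d] σ[e<5](T))) → 1
  π[w,e,a,y](π[d,e,f,a,y,w,g](((R ⋈[f=g] S) ⋈[a=d] σ[e<5](T)))) → 1

E1 and E2 produce the same multiset:
w | e | a | y
r | 1 | 6 | t

yes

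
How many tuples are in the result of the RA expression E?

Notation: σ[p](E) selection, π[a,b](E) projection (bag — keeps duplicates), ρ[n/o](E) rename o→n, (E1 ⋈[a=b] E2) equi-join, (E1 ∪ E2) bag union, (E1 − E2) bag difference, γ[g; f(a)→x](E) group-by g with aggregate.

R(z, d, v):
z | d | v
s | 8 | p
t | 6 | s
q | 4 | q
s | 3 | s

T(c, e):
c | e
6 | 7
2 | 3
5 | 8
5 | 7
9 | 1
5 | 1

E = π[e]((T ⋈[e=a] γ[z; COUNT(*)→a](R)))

Row counts bottom-up:
  T → 6
  R → 4
  γ[z; COUNT(*)→a](R) → 3
  (T ⋈[e=a] γ[z; COUNT(*)→a](R)) → 4
  π[e]((T ⋈[e=a] γ[z; COUNT(*)→a](R))) → 4

|E| = 4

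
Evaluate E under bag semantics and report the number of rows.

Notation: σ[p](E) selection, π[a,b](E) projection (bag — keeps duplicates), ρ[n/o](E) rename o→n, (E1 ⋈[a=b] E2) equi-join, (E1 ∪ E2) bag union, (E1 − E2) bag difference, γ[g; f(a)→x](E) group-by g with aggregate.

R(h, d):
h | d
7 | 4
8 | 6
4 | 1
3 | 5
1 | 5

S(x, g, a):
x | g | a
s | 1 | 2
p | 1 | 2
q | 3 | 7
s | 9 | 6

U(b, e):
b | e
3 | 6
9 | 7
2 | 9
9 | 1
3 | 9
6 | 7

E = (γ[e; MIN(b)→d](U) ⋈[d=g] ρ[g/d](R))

Subexpression sizes:
  U → 6
  γ[e; MIN(b)→d](U) → 4
  R → 5
  ρ[g/d](R) → 5
  (γ[e; MIN(b)→d](U) ⋈[d=g] ρ[g/d](R)) → 1

|E| = 1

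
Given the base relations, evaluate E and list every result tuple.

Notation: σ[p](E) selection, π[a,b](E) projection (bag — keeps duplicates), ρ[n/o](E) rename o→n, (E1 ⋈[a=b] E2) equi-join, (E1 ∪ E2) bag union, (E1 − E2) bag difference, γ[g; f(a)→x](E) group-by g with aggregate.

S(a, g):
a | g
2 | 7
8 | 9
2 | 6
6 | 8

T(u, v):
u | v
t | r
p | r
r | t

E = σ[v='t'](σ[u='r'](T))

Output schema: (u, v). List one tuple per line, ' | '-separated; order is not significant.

Row counts bottom-up:
  T → 3
  σ[u='r'](T) → 1
  σ[v='t'](σ[u='r'](T)) → 1

== RESULT ==
u | v
r | t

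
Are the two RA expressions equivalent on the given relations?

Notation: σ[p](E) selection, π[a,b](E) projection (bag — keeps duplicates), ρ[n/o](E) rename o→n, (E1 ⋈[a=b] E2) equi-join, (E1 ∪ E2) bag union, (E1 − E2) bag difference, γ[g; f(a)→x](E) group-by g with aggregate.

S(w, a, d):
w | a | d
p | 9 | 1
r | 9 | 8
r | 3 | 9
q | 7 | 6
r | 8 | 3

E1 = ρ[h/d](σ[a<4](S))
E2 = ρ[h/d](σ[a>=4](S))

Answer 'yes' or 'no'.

E1 per-node cardinality:
  S → 5
  σ[a<4](S) → 1
  ρ[h/d](σ[a<4](S)) → 1
E2 per-node cardinality:
  S → 5
  σ[a>=4](S) → 4
  ρ[h/d](σ[a>=4](S)) → 4

E1 result:
w | a | h
r | 3 | 9
E2 result:
w | a | h
p | 9 | 1
q | 7 | 6
r | 8 | 3
r | 9 | 8
Witness: ('r', 8, 3) appears 0× in E1 but 1× in E2.

no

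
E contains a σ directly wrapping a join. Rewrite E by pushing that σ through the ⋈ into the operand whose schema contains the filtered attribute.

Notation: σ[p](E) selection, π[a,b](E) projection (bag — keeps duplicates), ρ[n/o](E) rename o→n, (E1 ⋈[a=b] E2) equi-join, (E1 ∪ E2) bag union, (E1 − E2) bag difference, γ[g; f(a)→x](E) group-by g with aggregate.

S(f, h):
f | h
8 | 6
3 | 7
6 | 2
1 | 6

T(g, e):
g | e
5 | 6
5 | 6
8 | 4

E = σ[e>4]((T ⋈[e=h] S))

σ filters on e, owned by the left side.
E' = (σ[e>4](T) ⋈[e=h] S)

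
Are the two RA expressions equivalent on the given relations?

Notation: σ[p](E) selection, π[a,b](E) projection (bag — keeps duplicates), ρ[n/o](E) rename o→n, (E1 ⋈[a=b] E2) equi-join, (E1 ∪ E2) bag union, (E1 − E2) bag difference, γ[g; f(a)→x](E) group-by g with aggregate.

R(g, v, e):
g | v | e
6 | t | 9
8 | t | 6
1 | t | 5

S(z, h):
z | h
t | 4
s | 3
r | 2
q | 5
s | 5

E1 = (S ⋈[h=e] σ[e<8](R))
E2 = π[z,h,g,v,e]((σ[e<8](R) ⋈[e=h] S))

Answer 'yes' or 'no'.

E1 per-node cardinality:
  S → 5
  R → 3
  σ[e<8](R) → 2
  (S ⋈[h=e] σ[e<8](R)) → 2
E2 per-node cardinality:
  R → 3
  σ[e<8](R) → 2
  S → 5
  (σ[e<8](R) ⋈[e=h] S) → 2
  π[z,h,g,v,e]((σ[e<8](R) ⋈[e=h] S)) → 2

E1 and E2 produce the same multiset:
z | h | g | v | e
q | 5 | 1 | t | 5
s | 5 | 1 | t | 5

yes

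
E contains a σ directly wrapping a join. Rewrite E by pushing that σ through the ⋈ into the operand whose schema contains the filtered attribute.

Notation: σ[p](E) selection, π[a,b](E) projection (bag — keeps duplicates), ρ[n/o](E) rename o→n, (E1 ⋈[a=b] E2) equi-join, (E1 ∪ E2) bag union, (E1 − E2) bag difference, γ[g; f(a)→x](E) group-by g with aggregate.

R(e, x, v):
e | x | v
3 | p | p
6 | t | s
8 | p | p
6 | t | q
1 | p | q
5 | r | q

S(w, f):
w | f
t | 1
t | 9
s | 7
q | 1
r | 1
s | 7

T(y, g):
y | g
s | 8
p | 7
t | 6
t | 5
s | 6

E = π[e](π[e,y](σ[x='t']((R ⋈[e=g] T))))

σ filters on x, owned by the left side.
E' = π[e](π[e,y]((σ[x='t'](R) ⋈[e=g] T)))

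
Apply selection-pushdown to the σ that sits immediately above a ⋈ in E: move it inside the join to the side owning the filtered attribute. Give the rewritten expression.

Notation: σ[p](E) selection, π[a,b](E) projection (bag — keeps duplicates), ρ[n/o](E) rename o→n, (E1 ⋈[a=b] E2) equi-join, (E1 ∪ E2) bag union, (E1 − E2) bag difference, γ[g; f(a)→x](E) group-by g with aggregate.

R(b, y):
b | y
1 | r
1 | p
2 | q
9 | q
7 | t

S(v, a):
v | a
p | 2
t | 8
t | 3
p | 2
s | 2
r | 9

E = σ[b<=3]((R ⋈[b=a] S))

σ filters on b, owned by the left side.
E' = (σ[b<=3](R) ⋈[b=a] S)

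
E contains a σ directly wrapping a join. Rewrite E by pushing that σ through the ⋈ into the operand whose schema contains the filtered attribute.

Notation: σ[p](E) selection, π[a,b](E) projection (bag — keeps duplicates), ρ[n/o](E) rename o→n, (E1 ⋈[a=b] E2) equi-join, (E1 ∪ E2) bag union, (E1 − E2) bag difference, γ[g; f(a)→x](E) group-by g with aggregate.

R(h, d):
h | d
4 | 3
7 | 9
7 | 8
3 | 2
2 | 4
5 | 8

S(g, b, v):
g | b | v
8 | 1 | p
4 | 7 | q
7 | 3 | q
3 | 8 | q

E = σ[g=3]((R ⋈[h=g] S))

σ filters on g, owned by the right side.
E' = (R ⋈[h=g] σ[g=3](S))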